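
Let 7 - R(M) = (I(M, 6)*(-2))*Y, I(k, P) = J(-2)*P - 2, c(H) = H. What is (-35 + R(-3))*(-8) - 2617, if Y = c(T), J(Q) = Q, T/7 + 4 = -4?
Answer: -14937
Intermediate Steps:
T = -56 (T = -28 + 7*(-4) = -28 - 28 = -56)
Y = -56
I(k, P) = -2 - 2*P (I(k, P) = -2*P - 2 = -2 - 2*P)
R(M) = 1575 (R(M) = 7 - (-2 - 2*6)*(-2)*(-56) = 7 - (-2 - 12)*(-2)*(-56) = 7 - (-14*(-2))*(-56) = 7 - 28*(-56) = 7 - 1*(-1568) = 7 + 1568 = 1575)
(-35 + R(-3))*(-8) - 2617 = (-35 + 1575)*(-8) - 2617 = 1540*(-8) - 2617 = -12320 - 2617 = -14937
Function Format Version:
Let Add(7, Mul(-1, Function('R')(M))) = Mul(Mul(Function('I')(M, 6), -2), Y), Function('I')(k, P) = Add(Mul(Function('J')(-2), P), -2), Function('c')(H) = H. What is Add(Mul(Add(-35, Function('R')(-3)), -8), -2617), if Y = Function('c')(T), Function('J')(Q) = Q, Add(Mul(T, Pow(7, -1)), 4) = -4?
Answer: -14937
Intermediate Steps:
T = -56 (T = Add(-28, Mul(7, -4)) = Add(-28, -28) = -56)
Y = -56
Function('I')(k, P) = Add(-2, Mul(-2, P)) (Function('I')(k, P) = Add(Mul(-2, P), -2) = Add(-2, Mul(-2, P)))
Function('R')(M) = 1575 (Function('R')(M) = Add(7, Mul(-1, Mul(Mul(Add(-2, Mul(-2, 6)), -2), -56))) = Add(7, Mul(-1, Mul(Mul(Add(-2, -12), -2), -56))) = Add(7, Mul(-1, Mul(Mul(-14, -2), -56))) = Add(7, Mul(-1, Mul(28, -56))) = Add(7, Mul(-1, -1568)) = Add(7, 1568) = 1575)
Add(Mul(Add(-35, Function('R')(-3)), -8), -2617) = Add(Mul(Add(-35, 1575), -8), -2617) = Add(Mul(1540, -8), -2617) = Add(-12320, -2617) = -14937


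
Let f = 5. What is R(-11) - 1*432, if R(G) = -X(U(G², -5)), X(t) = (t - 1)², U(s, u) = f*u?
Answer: -1108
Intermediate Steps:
U(s, u) = 5*u
X(t) = (-1 + t)²
R(G) = -676 (R(G) = -(-1 + 5*(-5))² = -(-1 - 25)² = -1*(-26)² = -1*676 = -676)
R(-11) - 1*432 = -676 - 1*432 = -676 - 432 = -1108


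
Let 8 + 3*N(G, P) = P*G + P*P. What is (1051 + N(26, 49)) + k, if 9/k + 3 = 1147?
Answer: 7802107/3432 ≈ 2273.3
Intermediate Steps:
N(G, P) = -8/3 + P²/3 + G*P/3 (N(G, P) = -8/3 + (P*G + P*P)/3 = -8/3 + (G*P + P²)/3 = -8/3 + (P² + G*P)/3 = -8/3 + (P²/3 + G*P/3) = -8/3 + P²/3 + G*P/3)
k = 9/1144 (k = 9/(-3 + 1147) = 9/1144 ≈ 0.0078671)
(1051 + N(26, 49)) + k = (1051 + (-8/3 + (⅓)*49² + (⅓)*26*49)) + 9/1144 = (1051 + (-8/3 + (⅓)*2401 + 1274/3)) + 9/1144 = (1051 + (-8/3 + 2401/3 + 1274/3)) + 9/1144 = (1051 + 3667/3) + 9/1144 = 6820/3 + 9/1144 = 7802107/3432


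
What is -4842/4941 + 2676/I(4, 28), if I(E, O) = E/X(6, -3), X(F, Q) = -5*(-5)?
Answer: 9181487/549 ≈ 16724.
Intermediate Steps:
X(F, Q) = 25
I(E, O) = E/25
-4842/4941 + 2676/I(4, 28) = -4842/4941 + 2676/(((1/25)*4)) = -4842*1/4941 + 2676/(4/25) = -538/549 + 2676*(25/4) = -538/549 + 16725 = 9181487/549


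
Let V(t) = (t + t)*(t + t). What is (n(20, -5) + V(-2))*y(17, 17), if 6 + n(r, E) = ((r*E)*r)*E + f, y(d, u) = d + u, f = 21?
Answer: 341054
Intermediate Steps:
V(t) = 4*t² (V(t) = (2*t)*(2*t) = 4*t²)
n(r, E) = 15 + E²*r² (n(r, E) = -6 + (((r*E)*r)*E + 21) = -6 + (((E*r)*r)*E + 21) = -6 + ((E*r²)*E + 21) = -6 + (E²*r² + 21) = -6 + (21 + E²*r²) = 15 + E²*r²)
(n(20, -5) + V(-2))*y(17, 17) = ((15 + (-5)²*20²) + 4*(-2)²)*(17 + 17) = ((15 + 25*400) + 4*4)*34 = ((15 + 10000) + 16)*34 = (10015 + 16)*34 = 10031*34 = 341054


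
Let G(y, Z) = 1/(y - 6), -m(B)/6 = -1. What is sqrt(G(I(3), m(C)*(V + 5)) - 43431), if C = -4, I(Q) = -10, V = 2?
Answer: I*sqrt(694897)/4 ≈ 208.4*I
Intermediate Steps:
m(B) = 6 (m(B) = -6*(-1) = 6)
G(y, Z) = 1/(-6 + y)
sqrt(G(I(3), m(C)*(V + 5)) - 43431) = sqrt(1/(-6 - 10) - 43431) = sqrt(1/(-16) - 43431) = sqrt(-1/16 - 43431) = sqrt(-694897/16) = I*sqrt(694897)/4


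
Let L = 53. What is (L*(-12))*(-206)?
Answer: 131016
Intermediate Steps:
(L*(-12))*(-206) = (53*(-12))*(-206) = -636*(-206) = 131016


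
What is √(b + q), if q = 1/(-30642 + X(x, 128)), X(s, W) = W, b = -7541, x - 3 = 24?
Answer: 5*I*√280858270902/30514 ≈ 86.839*I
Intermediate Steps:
x = 27 (x = 3 + 24 = 27)
q = -1/30514 (q = 1/(-30642 + 128) = 1/(-30514) = -1/30514 ≈ -3.2772e-5)
√(b + q) = √(-7541 - 1/30514) = √(-230106075/30514) = 5*I*√280858270902/30514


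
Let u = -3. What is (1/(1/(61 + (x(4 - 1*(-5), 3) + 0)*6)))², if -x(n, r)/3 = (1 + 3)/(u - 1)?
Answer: 6241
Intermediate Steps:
x(n, r) = 3 (x(n, r) = -3*(1 + 3)/(-3 - 1) = -12/(-4) = -12*(-1)/4 = -3*(-1) = 3)
(1/(1/(61 + (x(4 - 1*(-5), 3) + 0)*6)))² = (1/(1/(61 + (3 + 0)*6)))² = (1/(1/(61 + 3*6)))² = (1/(1/(61 + 18)))² = (1/(1/79))² = 79² = 6241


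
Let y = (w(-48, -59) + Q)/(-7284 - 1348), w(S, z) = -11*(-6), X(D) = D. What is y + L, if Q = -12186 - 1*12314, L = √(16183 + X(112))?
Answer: 12217/4316 + √16295 ≈ 130.48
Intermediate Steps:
w(S, z) = 66
L = √16295 (L = √(16183 + 112) = √16295 ≈ 127.65)
Q = -24500 (Q = -12186 - 12314 = -24500)
y = 12217/4316 (y = (66 - 24500)/(-7284 - 1348) = -24434/(-8632) = -24434*(-1/8632) = 12217/4316 ≈ 2.8306)
y + L = 12217/4316 + √16295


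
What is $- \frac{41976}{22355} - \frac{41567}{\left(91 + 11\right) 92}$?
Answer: $- \frac{77831357}{12339960} \approx -6.3073$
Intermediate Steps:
$- \frac{41976}{22355} - \frac{41567}{\left(91 + 11\right) 92} = \left(-41976\right) \frac{1}{22355} - \frac{41567}{102 \cdot 92} = - \frac{41976}{22355} - \frac{41567}{9384} = - \frac{77831357}{12339960}$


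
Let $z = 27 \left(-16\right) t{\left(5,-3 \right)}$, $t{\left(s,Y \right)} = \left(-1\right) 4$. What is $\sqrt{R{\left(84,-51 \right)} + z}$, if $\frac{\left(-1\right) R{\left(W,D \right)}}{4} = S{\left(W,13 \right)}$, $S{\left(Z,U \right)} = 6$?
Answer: $2 \sqrt{426} \approx 41.28$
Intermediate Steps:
$R{\left(W,D \right)} = -24$ ($R{\left(W,D \right)} = \left(-4\right) 6 = -24$)
$t{\left(s,Y \right)} = -4$
$z = 1728$ ($z = 27 \left(-16\right) \left(-4\right) = \left(-432\right) \left(-4\right) = 1728$)
$\sqrt{R{\left(84,-51 \right)} + z} = \sqrt{-24 + 1728} = \sqrt{1704} = 2 \sqrt{426}$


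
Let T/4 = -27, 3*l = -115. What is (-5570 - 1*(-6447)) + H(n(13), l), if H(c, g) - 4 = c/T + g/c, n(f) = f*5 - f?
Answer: 1235213/1404 ≈ 879.78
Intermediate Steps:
l = -115/3 (l = (⅓)*(-115) = -115/3 ≈ -38.333)
T = -108 (T = 4*(-27) = -108)
n(f) = 4*f (n(f) = 5*f - f = 4*f)
H(c, g) = 4 - c/108 + g/c (H(c, g) = 4 + (c/(-108) + g/c) = 4 + (c*(-1/108) + g/c) = 4 + (-c/108 + g/c) = 4 - c/108 + g/c)
(-5570 - 1*(-6447)) + H(n(13), l) = (-5570 - 1*(-6447)) + (4 - 13/27 - 115/(3*(4*13))) = (-5570 + 6447) + (4 - 1/108*52 - 115/3/52) = 877 + (4 - 13/27 - 115/3*1/52) = 877 + (4 - 13/27 - 115/156) = 877 + 3905/1404 = 1235213/1404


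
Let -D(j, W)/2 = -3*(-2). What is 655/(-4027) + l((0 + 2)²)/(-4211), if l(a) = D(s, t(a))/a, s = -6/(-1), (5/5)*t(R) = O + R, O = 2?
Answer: -2746124/16957697 ≈ -0.16194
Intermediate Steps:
t(R) = 2 + R
s = 6 (s = -6*(-1) = 6)
D(j, W) = -12 (D(j, W) = -(-6)*(-2) = -2*6 = -12)
l(a) = -12/a
655/(-4027) + l((0 + 2)²)/(-4211) = 655/(-4027) - 12/(0 + 2)²/(-4211) = 655*(-1/4027) - 12/(2²)*(-1/4211) = -655/4027 - 12/4*(-1/4211) = -655/4027 - 12*¼*(-1/4211) = -655/4027 - 3*(-1/4211) = -655/4027 + 3/4211 = -2746124/16957697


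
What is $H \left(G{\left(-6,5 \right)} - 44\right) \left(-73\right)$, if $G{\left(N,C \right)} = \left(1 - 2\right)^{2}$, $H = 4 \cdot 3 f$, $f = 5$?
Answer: $188340$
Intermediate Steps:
$H = 60$ ($H = 4 \cdot 3 \cdot 5 = 12 \cdot 5 = 60$)
$G{\left(N,C \right)} = 1$ ($G{\left(N,C \right)} = \left(-1\right)^{2} = 1$)
$H \left(G{\left(-6,5 \right)} - 44\right) \left(-73\right) = 60 \left(1 - 44\right) \left(-73\right) = 60 \left(-43\right) \left(-73\right) = \left(-2580\right) \left(-73\right) = 188340$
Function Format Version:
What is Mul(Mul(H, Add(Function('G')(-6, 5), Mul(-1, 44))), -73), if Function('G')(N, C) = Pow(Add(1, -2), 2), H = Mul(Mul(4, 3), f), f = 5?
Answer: 188340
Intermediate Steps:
H = 60 (H = Mul(Mul(4, 3), 5) = Mul(12, 5) = 60)
Function('G')(N, C) = 1 (Function('G')(N, C) = Pow(-1, 2) = 1)
Mul(Mul(H, Add(Function('G')(-6, 5), Mul(-1, 44))), -73) = Mul(Mul(60, Add(1, Mul(-1, 44))), -73) = Mul(Mul(60, Add(1, -44)), -73) = Mul(Mul(60, -43), -73) = Mul(-2580, -73) = 188340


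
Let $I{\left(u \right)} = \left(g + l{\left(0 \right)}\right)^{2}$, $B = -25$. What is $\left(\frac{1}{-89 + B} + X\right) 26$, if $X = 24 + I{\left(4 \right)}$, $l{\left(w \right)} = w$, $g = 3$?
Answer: $\frac{48893}{57} \approx 857.77$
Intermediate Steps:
$I{\left(u \right)} = 9$ ($I{\left(u \right)} = \left(3 + 0\right)^{2} = 3^{2} = 9$)
$X = 33$ ($X = 24 + 9 = 33$)
$\left(\frac{1}{-89 + B} + X\right) 26 = \left(\frac{1}{-89 - 25} + 33\right) 26 = \left(\frac{1}{-114} + 33\right) 26 = \left(- \frac{1}{114} + 33\right) 26 = \frac{3761}{114} \cdot 26 = \frac{48893}{57}$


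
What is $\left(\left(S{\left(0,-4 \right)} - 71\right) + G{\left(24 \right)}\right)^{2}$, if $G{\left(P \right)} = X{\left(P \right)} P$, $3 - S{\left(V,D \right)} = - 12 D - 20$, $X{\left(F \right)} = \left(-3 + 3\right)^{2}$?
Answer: $9216$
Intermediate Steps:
$X{\left(F \right)} = 0$ ($X{\left(F \right)} = 0^{2} = 0$)
$S{\left(V,D \right)} = 23 + 12 D$ ($S{\left(V,D \right)} = 3 - \left(- 12 D - 20\right) = 3 - \left(-20 - 12 D\right) = 3 + \left(20 + 12 D\right) = 23 + 12 D$)
$G{\left(P \right)} = 0$ ($G{\left(P \right)} = 0 P = 0$)
$\left(\left(S{\left(0,-4 \right)} - 71\right) + G{\left(24 \right)}\right)^{2} = \left(\left(\left(23 + 12 \left(-4\right)\right) - 71\right) + 0\right)^{2} = \left(\left(\left(23 - 48\right) - 71\right) + 0\right)^{2} = \left(\left(-25 - 71\right) + 0\right)^{2} = \left(-96 + 0\right)^{2} = \left(-96\right)^{2} = 9216$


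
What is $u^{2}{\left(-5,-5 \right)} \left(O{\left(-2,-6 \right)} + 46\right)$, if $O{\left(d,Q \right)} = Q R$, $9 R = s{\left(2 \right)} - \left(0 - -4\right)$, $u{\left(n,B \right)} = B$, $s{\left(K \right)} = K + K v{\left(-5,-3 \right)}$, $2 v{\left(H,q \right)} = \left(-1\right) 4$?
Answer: $1250$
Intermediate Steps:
$v{\left(H,q \right)} = -2$ ($v{\left(H,q \right)} = \frac{\left(-1\right) 4}{2} = \frac{1}{2} \left(-4\right) = -2$)
$s{\left(K \right)} = - K$ ($s{\left(K \right)} = K + K \left(-2\right) = K - 2 K = - K$)
$R = - \frac{2}{3}$ ($R = \frac{\left(-1\right) 2 - \left(0 - -4\right)}{9} = \frac{-2 - \left(0 + 4\right)}{9} = \frac{-2 - 4}{9} = \frac{1}{9} \left(-6\right) = - \frac{2}{3} \approx -0.66667$)
$O{\left(d,Q \right)} = - \frac{2 Q}{3}$ ($O{\left(d,Q \right)} = Q \left(- \frac{2}{3}\right) = - \frac{2 Q}{3}$)
$u^{2}{\left(-5,-5 \right)} \left(O{\left(-2,-6 \right)} + 46\right) = \left(-5\right)^{2} \left(\left(- \frac{2}{3}\right) \left(-6\right) + 46\right) = 25 \left(4 + 46\right) = 25 \cdot 50 = 1250$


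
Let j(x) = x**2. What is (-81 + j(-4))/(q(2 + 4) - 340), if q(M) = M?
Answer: 65/334 ≈ 0.19461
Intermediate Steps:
(-81 + j(-4))/(q(2 + 4) - 340) = (-81 + (-4)**2)/((2 + 4) - 340) = (-81 + 16)/(6 - 340) = -65/(-334) = -65*(-1/334) = 65/334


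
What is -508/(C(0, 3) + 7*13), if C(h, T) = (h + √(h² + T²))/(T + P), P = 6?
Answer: -762/137 ≈ -5.5620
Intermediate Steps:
C(h, T) = (h + √(T² + h²))/(6 + T) (C(h, T) = (h + √(h² + T²))/(T + 6) = (h + √(T² + h²))/(6 + T))
-508/(C(0, 3) + 7*13) = -508/((0 + √(3² + 0²))/(6 + 3) + 7*13) = -508/((0 + √(9 + 0))/9 + 91) = -508/((0 + √9)/9 + 91) = -508/((0 + 3)/9 + 91) = -508/((⅑)*3 + 91) = -508/(⅓ + 91) = -508/274/3 = -508*3/274 = -762/137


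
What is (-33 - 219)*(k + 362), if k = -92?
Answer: -68040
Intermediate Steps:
(-33 - 219)*(k + 362) = (-33 - 219)*(-92 + 362) = -252*270 = -68040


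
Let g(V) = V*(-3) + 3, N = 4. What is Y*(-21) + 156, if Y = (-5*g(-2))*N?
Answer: 3936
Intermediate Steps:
g(V) = 3 - 3*V (g(V) = -3*V + 3 = 3 - 3*V)
Y = -180 (Y = -5*(3 - 3*(-2))*4 = -5*(3 + 6)*4 = -5*9*4 = -45*4 = -180)
Y*(-21) + 156 = -180*(-21) + 156 = 3780 + 156 = 3936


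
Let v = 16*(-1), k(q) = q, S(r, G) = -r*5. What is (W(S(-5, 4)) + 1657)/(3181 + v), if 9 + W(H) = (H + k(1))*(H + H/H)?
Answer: 2324/3165 ≈ 0.73428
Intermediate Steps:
S(r, G) = -5*r
v = -16
W(H) = -9 + (1 + H)**2 (W(H) = -9 + (H + 1)*(H + H/H) = -9 + (1 + H)*(H + 1) = -9 + (1 + H)*(1 + H) = -9 + (1 + H)**2)
(W(S(-5, 4)) + 1657)/(3181 + v) = ((-8 + (-5*(-5))**2 + 2*(-5*(-5))) + 1657)/(3181 - 16) = ((-8 + 25**2 + 2*25) + 1657)/3165 = ((-8 + 625 + 50) + 1657)*(1/3165) = (667 + 1657)*(1/3165) = 2324*(1/3165) = 2324/3165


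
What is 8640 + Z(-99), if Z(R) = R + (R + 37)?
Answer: 8479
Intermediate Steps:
Z(R) = 37 + 2*R (Z(R) = R + (37 + R) = 37 + 2*R)
8640 + Z(-99) = 8640 + (37 + 2*(-99)) = 8640 + (37 - 198) = 8640 - 161 = 8479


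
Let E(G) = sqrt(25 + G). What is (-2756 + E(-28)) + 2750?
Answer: -6 + I*sqrt(3) ≈ -6.0 + 1.732*I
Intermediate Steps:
(-2756 + E(-28)) + 2750 = (-2756 + sqrt(25 - 28)) + 2750 = (-2756 + sqrt(-3)) + 2750 = (-2756 + I*sqrt(3)) + 2750 = -6 + I*sqrt(3)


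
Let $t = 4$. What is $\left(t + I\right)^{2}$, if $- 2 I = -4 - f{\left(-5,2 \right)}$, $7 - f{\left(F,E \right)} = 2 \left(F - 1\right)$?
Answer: $\frac{961}{4} \approx 240.25$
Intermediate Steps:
$f{\left(F,E \right)} = 9 - 2 F$ ($f{\left(F,E \right)} = 7 - 2 \left(F - 1\right) = 7 - 2 \left(-1 + F\right) = 7 - \left(-2 + 2 F\right) = 9 - 2 F$)
$I = \frac{23}{2}$ ($I = - \frac{-4 - \left(9 - -10\right)}{2} = - \frac{-4 - \left(9 + 10\right)}{2} = - \frac{-4 - 19}{2} = \left(- \frac{1}{2}\right) \left(-23\right) = \frac{23}{2} \approx 11.5$)
$\left(t + I\right)^{2} = \left(4 + \frac{23}{2}\right)^{2} = \left(\frac{31}{2}\right)^{2} = \frac{961}{4}$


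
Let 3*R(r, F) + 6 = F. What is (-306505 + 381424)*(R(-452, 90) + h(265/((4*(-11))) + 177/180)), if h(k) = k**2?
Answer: 145212226237/36300 ≈ 4.0003e+6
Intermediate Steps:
R(r, F) = -2 + F/3
(-306505 + 381424)*(R(-452, 90) + h(265/((4*(-11))) + 177/180)) = (-306505 + 381424)*((-2 + (1/3)*90) + (265/((4*(-11))) + 177/180)**2) = 74919*((-2 + 30) + (265/(-44) + 177*(1/180))**2) = 74919*(28 + (265*(-1/44) + 59/60)**2) = 74919*(28 + (-265/44 + 59/60)**2) = 74919*(28 + (-1663/330)**2) = 74919*(28 + 2765569/108900) = 74919*(5814769/108900) = 145212226237/36300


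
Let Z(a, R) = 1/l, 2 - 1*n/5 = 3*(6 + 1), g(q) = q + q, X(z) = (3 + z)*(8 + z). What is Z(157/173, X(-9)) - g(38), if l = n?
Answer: -7221/95 ≈ -76.010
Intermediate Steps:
g(q) = 2*q
n = -95 (n = 10 - 15*(6 + 1) = 10 - 15*7 = 10 - 5*21 = 10 - 105 = -95)
l = -95
Z(a, R) = -1/95 (Z(a, R) = 1/(-95) = -1/95)
Z(157/173, X(-9)) - g(38) = -1/95 - 2*38 = -1/95 - 1*76 = -1/95 - 76 = -7221/95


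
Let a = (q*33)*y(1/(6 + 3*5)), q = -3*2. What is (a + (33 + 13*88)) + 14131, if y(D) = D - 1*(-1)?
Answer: 105704/7 ≈ 15101.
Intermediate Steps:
q = -6
y(D) = 1 + D (y(D) = D + 1 = 1 + D)
a = -1452/7 (a = (-6*33)*(1 + 1/(6 + 3*5)) = -198*(1 + 1/(6 + 15)) = -198*(1 + 1/21) = -198*22/21 = -1452/7 ≈ -207.43)
(a + (33 + 13*88)) + 14131 = (-1452/7 + (33 + 13*88)) + 14131 = (-1452/7 + (33 + 1144)) + 14131 = (-1452/7 + 1177) + 14131 = 6787/7 + 14131 = 105704/7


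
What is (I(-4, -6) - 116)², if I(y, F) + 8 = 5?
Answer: 14161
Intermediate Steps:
I(y, F) = -3 (I(y, F) = -8 + 5 = -3)
(I(-4, -6) - 116)² = (-3 - 116)² = (-119)² = 14161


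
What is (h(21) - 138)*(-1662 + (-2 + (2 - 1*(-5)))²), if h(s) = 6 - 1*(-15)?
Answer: 191529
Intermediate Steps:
h(s) = 21 (h(s) = 6 + 15 = 21)
(h(21) - 138)*(-1662 + (-2 + (2 - 1*(-5)))²) = (21 - 138)*(-1662 + (-2 + (2 - 1*(-5)))²) = -117*(-1662 + (-2 + (2 + 5))²) = -117*(-1662 + (-2 + 7)²) = -117*(-1662 + 5²) = -117*(-1662 + 25) = -117*(-1637) = 191529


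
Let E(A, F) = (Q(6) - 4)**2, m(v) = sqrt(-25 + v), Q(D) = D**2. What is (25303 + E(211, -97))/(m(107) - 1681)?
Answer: -1079407/68919 - 26327*sqrt(82)/2825679 ≈ -15.746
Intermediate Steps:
E(A, F) = 1024 (E(A, F) = (6**2 - 4)**2 = (36 - 4)**2 = 32**2 = 1024)
(25303 + E(211, -97))/(m(107) - 1681) = (25303 + 1024)/(sqrt(-25 + 107) - 1681) = 26327/(sqrt(82) - 1681) = 26327/(-1681 + sqrt(82))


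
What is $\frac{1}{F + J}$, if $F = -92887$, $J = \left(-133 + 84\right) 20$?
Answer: $- \frac{1}{93867} \approx -1.0653 \cdot 10^{-5}$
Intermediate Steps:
$J = -980$ ($J = \left(-49\right) 20 = -980$)
$\frac{1}{F + J} = \frac{1}{-92887 - 980} = \frac{1}{-93867} = - \frac{1}{93867}$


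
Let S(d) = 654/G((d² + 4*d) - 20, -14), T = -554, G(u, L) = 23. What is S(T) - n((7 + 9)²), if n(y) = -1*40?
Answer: 1574/23 ≈ 68.435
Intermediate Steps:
n(y) = -40
S(d) = 654/23
S(T) - n((7 + 9)²) = 654/23 - 1*(-40) = 654/23 + 40 = 1574/23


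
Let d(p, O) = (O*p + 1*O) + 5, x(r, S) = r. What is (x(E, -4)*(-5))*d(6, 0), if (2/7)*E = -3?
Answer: 525/2 ≈ 262.50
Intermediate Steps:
E = -21/2 (E = (7/2)*(-3) = -21/2 ≈ -10.500)
d(p, O) = 5 + O + O*p (d(p, O) = (O*p + O) + 5 = (O + O*p) + 5 = 5 + O + O*p)
(x(E, -4)*(-5))*d(6, 0) = (-21/2*(-5))*(5 + 0 + 0*6) = 105*(5 + 0 + 0)/2 = (105/2)*5 = 525/2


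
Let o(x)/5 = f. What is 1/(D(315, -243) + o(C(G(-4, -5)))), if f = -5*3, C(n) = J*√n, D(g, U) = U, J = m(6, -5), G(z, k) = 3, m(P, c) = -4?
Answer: -1/318 ≈ -0.0031447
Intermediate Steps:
J = -4
C(n) = -4*√n
f = -15
o(x) = -75 (o(x) = 5*(-15) = -75)
1/(D(315, -243) + o(C(G(-4, -5)))) = 1/(-243 - 75) = 1/(-318) = -1/318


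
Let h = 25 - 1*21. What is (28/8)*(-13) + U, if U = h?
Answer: -83/2 ≈ -41.500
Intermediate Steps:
h = 4 (h = 25 - 21 = 4)
U = 4
(28/8)*(-13) + U = (28/8)*(-13) + 4 = (28*(⅛))*(-13) + 4 = (7/2)*(-13) + 4 = -91/2 + 4 = -83/2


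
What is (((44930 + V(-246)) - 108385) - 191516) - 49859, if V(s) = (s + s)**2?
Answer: -62766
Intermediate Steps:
V(s) = 4*s**2 (V(s) = (2*s)**2 = 4*s**2)
(((44930 + V(-246)) - 108385) - 191516) - 49859 = (((44930 + 4*(-246)**2) - 108385) - 191516) - 49859 = (((44930 + 4*60516) - 108385) - 191516) - 49859 = (((44930 + 242064) - 108385) - 191516) - 49859 = ((286994 - 108385) - 191516) - 49859 = (178609 - 191516) - 49859 = -12907 - 49859 = -62766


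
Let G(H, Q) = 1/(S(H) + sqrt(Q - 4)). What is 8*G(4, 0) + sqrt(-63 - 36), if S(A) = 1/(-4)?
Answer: -32/65 - 256*I/65 + 3*I*sqrt(11) ≈ -0.49231 + 6.0114*I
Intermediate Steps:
S(A) = -1/4
G(H, Q) = 1/(-1/4 + sqrt(-4 + Q)) (G(H, Q) = 1/(-1/4 + sqrt(Q - 4)) = 1/(-1/4 + sqrt(-4 + Q)))
8*G(4, 0) + sqrt(-63 - 36) = 8*(4/(-1 + 4*sqrt(-4 + 0))) + sqrt(-63 - 36) = 8*(4/(-1 + 4*sqrt(-4))) + sqrt(-99) = 8*(4/(-1 + 4*(2*I))) + 3*I*sqrt(11) = 8*(4/(-1 + 8*I)) + 3*I*sqrt(11) = 8*(4*((-1 - 8*I)/65)) + 3*I*sqrt(11) = 8*(4*(-1 - 8*I)/65) + 3*I*sqrt(11) = 32*(-1 - 8*I)/65 + 3*I*sqrt(11)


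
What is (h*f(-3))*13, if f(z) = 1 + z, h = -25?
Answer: 650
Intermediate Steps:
(h*f(-3))*13 = -25*(1 - 3)*13 = -25*(-2)*13 = 50*13 = 650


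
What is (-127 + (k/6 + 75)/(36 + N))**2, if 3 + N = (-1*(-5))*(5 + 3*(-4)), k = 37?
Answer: 4044121/144 ≈ 28084.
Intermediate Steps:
N = -38 (N = -3 + (-1*(-5))*(5 + 3*(-4)) = -3 + 5*(5 - 12) = -3 + 5*(-7) = -3 - 35 = -38)
(-127 + (k/6 + 75)/(36 + N))**2 = (-127 + (37/6 + 75)/(36 - 38))**2 = (-127 + (37*(1/6) + 75)/(-2))**2 = (-127 + (37/6 + 75)*(-1/2))**2 = (-127 + (487/6)*(-1/2))**2 = (-127 - 487/12)**2 = (-2011/12)**2 = 4044121/144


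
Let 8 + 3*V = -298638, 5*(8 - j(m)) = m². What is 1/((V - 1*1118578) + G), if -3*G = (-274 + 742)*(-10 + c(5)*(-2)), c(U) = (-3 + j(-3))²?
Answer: -75/91002884 ≈ -8.2415e-7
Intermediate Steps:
j(m) = 8 - m²/5
c(U) = 256/25 (c(U) = (-3 + (8 - ⅕*(-3)²))² = (-3 + (8 - ⅕*9))² = (-3 + (8 - 9/5))² = (-3 + 31/5)² = (16/5)² = 256/25)
V = -298646/3 (V = -8/3 + (⅓)*(-298638) = -8/3 - 99546 = -298646/3 ≈ -99549.)
G = 118872/25 (G = -(-274 + 742)*(-10 + (256/25)*(-2))/3 = -156*(-10 - 512/25) = -156*(-762)/25 = -⅓*(-356616/25) = 118872/25 ≈ 4754.9)
1/((V - 1*1118578) + G) = 1/((-298646/3 - 1*1118578) + 118872/25) = 1/((-298646/3 - 1118578) + 118872/25) = 1/(-3654380/3 + 118872/25) = 1/(-91002884/75) = -75/91002884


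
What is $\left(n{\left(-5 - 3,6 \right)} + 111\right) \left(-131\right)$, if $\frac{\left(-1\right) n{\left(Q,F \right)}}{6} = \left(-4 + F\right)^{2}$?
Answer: $-11397$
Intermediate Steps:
$n{\left(Q,F \right)} = - 6 \left(-4 + F\right)^{2}$
$\left(n{\left(-5 - 3,6 \right)} + 111\right) \left(-131\right) = \left(- 6 \left(-4 + 6\right)^{2} + 111\right) \left(-131\right) = \left(- 6 \cdot 2^{2} + 111\right) \left(-131\right) = \left(\left(-6\right) 4 + 111\right) \left(-131\right) = \left(-24 + 111\right) \left(-131\right) = 87 \left(-131\right) = -11397$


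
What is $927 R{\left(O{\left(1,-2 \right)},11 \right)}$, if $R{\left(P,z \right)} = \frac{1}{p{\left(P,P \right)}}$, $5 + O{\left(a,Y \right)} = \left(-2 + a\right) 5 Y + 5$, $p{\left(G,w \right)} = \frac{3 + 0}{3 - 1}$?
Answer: $618$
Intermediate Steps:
$p{\left(G,w \right)} = \frac{3}{2}$
$O{\left(a,Y \right)} = Y \left(-10 + 5 a\right)$ ($O{\left(a,Y \right)} = -5 + \left(\left(-2 + a\right) 5 Y + 5\right) = -5 + \left(\left(-10 + 5 a\right) Y + 5\right) = -5 + \left(Y \left(-10 + 5 a\right) + 5\right) = -5 + \left(5 + Y \left(-10 + 5 a\right)\right) = Y \left(-10 + 5 a\right)$)
$R{\left(P,z \right)} = \frac{2}{3}$ ($R{\left(P,z \right)} = \frac{1}{\frac{3}{2}} = \frac{2}{3}$)
$927 R{\left(O{\left(1,-2 \right)},11 \right)} = 927 \cdot \frac{2}{3} = 618$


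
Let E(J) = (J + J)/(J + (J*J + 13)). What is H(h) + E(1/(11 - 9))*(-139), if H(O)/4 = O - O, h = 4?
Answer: -556/55 ≈ -10.109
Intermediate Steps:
H(O) = 0 (H(O) = 4*(O - O) = 4*0 = 0)
E(J) = 2*J/(13 + J + J²) (E(J) = (2*J)/(J + (J² + 13)) = (2*J)/(J + (13 + J²)) = (2*J)/(13 + J + J²) = 2*J/(13 + J + J²))
H(h) + E(1/(11 - 9))*(-139) = 0 + (2/((11 - 9)*(13 + 1/(11 - 9) + (1/(11 - 9))²)))*(-139) = 0 + (2/(2*(13 + 1/2 + (1/2)²)))*(-139) = 0 + (2*(½)/(13 + ½ + (½)²))*(-139) = 0 + (2*(½)/(13 + ½ + ¼))*(-139) = 0 + (2*(½)/(55/4))*(-139) = 0 + (2*(½)*(4/55))*(-139) = 0 + (4/55)*(-139) = 0 - 556/55 = -556/55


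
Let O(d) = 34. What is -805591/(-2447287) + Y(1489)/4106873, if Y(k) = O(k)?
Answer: 3308543134701/10050696903551 ≈ 0.32919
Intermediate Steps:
Y(k) = 34
-805591/(-2447287) + Y(1489)/4106873 = -805591/(-2447287) + 34/4106873 = -805591*(-1/2447287) + 34*(1/4106873) = 805591/2447287 + 34/4106873 = 3308543134701/10050696903551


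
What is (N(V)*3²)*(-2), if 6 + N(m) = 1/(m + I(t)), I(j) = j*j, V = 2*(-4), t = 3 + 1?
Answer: 423/4 ≈ 105.75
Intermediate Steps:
t = 4
V = -8
I(j) = j²
N(m) = -6 + 1/(16 + m) (N(m) = -6 + 1/(m + 4²) = -6 + 1/(m + 16) = -6 + 1/(16 + m))
(N(V)*3²)*(-2) = (((-95 - 6*(-8))/(16 - 8))*3²)*(-2) = (((-95 + 48)/8)*9)*(-2) = (((⅛)*(-47))*9)*(-2) = -47/8*9*(-2) = -423/8*(-2) = 423/4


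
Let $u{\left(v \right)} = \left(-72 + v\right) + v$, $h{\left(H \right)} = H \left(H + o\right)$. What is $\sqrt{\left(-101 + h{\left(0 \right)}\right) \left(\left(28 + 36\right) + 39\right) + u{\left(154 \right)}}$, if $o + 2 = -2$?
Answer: $i \sqrt{10167} \approx 100.83 i$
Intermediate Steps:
$o = -4$ ($o = -2 - 2 = -4$)
$h{\left(H \right)} = H \left(-4 + H\right)$ ($h{\left(H \right)} = H \left(H - 4\right) = H \left(-4 + H\right)$)
$u{\left(v \right)} = -72 + 2 v$
$\sqrt{\left(-101 + h{\left(0 \right)}\right) \left(\left(28 + 36\right) + 39\right) + u{\left(154 \right)}} = \sqrt{\left(-101 + 0 \left(-4 + 0\right)\right) \left(\left(28 + 36\right) + 39\right) + \left(-72 + 2 \cdot 154\right)} = \sqrt{\left(-101 + 0 \left(-4\right)\right) \left(64 + 39\right) + \left(-72 + 308\right)} = \sqrt{\left(-101 + 0\right) 103 + 236} = \sqrt{\left(-101\right) 103 + 236} = \sqrt{-10403 + 236} = \sqrt{-10167} = i \sqrt{10167}$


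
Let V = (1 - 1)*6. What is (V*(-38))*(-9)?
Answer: 0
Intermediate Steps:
V = 0 (V = 0*6 = 0)
(V*(-38))*(-9) = (0*(-38))*(-9) = 0*(-9) = 0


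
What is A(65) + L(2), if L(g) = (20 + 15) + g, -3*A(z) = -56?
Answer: 167/3 ≈ 55.667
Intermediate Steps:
A(z) = 56/3 (A(z) = -⅓*(-56) = 56/3)
L(g) = 35 + g
A(65) + L(2) = 56/3 + (35 + 2) = 56/3 + 37 = 167/3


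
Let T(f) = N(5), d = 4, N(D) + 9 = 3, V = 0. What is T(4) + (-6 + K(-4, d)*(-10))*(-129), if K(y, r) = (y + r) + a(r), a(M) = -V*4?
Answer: 768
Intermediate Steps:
N(D) = -6 (N(D) = -9 + 3 = -6)
a(M) = 0 (a(M) = -1*0*4 = 0*4 = 0)
T(f) = -6
K(y, r) = r + y (K(y, r) = (y + r) + 0 = (r + y) + 0 = r + y)
T(4) + (-6 + K(-4, d)*(-10))*(-129) = -6 + (-6 + (4 - 4)*(-10))*(-129) = -6 + (-6 + 0*(-10))*(-129) = -6 + (-6 + 0)*(-129) = -6 - 6*(-129) = -6 + 774 = 768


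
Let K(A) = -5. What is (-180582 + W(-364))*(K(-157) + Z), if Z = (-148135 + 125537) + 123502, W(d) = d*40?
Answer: -19689632658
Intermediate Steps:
W(d) = 40*d
Z = 100904 (Z = -22598 + 123502 = 100904)
(-180582 + W(-364))*(K(-157) + Z) = (-180582 + 40*(-364))*(-5 + 100904) = (-180582 - 14560)*100899 = -195142*100899 = -19689632658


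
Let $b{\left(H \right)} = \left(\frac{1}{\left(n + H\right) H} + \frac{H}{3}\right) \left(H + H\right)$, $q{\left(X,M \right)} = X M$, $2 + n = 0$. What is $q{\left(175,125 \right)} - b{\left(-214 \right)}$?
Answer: $- \frac{934811}{108} \approx -8655.7$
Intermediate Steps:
$n = -2$ ($n = -2 + 0 = -2$)
$q{\left(X,M \right)} = M X$
$b{\left(H \right)} = 2 H \left(\frac{H}{3} + \frac{1}{H \left(-2 + H\right)}\right)$ ($b{\left(H \right)} = \left(\frac{1}{\left(-2 + H\right) H} + \frac{H}{3}\right) \left(H + H\right) = \left(\frac{1}{H \left(-2 + H\right)} + H \frac{1}{3}\right) 2 H = \left(\frac{1}{H \left(-2 + H\right)} + \frac{H}{3}\right) 2 H = \left(\frac{H}{3} + \frac{1}{H \left(-2 + H\right)}\right) 2 H = 2 H \left(\frac{H}{3} + \frac{1}{H \left(-2 + H\right)}\right)$)
$q{\left(175,125 \right)} - b{\left(-214 \right)} = 125 \cdot 175 - \frac{2 \left(3 + \left(-214\right)^{3} - 2 \left(-214\right)^{2}\right)}{3 \left(-2 - 214\right)} = 21875 - \frac{2 \left(3 - 9800344 - 91592\right)}{3 \left(-216\right)} = 21875 - \frac{2}{3} \left(- \frac{1}{216}\right) \left(3 - 9800344 - 91592\right) = 21875 - \frac{2}{3} \left(- \frac{1}{216}\right) \left(-9891933\right) = 21875 - \frac{3297311}{108} = - \frac{934811}{108}$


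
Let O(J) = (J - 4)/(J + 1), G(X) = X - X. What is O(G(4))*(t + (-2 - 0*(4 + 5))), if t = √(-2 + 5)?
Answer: 8 - 4*√3 ≈ 1.0718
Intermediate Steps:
G(X) = 0
t = √3 ≈ 1.7320
O(J) = (-4 + J)/(1 + J)
O(G(4))*(t + (-2 - 0*(4 + 5))) = ((-4 + 0)/(1 + 0))*(√3 + (-2 - 0*(4 + 5))) = (-4/1)*(√3 + (-2 - 0*9)) = (1*(-4))*(√3 + (-2 - 1*0)) = -4*(√3 + (-2 + 0)) = -4*(√3 - 2) = -4*(-2 + √3) = 8 - 4*√3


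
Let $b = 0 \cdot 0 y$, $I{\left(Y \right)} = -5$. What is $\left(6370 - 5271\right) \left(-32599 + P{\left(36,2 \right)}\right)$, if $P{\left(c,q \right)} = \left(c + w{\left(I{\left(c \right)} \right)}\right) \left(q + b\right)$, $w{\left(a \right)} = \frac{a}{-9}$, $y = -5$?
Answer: $- \frac{321713567}{9} \approx -3.5746 \cdot 10^{7}$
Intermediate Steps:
$w{\left(a \right)} = - \frac{a}{9}$ ($w{\left(a \right)} = a \left(- \frac{1}{9}\right) = - \frac{a}{9}$)
$b = 0$ ($b = 0 \cdot 0 \left(-5\right) = 0 \left(-5\right) = 0$)
$P{\left(c,q \right)} = q \left(\frac{5}{9} + c\right)$ ($P{\left(c,q \right)} = \left(c - - \frac{5}{9}\right) \left(q + 0\right) = \left(c + \frac{5}{9}\right) q = \left(\frac{5}{9} + c\right) q = q \left(\frac{5}{9} + c\right)$)
$\left(6370 - 5271\right) \left(-32599 + P{\left(36,2 \right)}\right) = \left(6370 - 5271\right) \left(-32599 + \frac{1}{9} \cdot 2 \left(5 + 9 \cdot 36\right)\right) = 1099 \left(-32599 + \frac{1}{9} \cdot 2 \left(5 + 324\right)\right) = 1099 \left(-32599 + \frac{1}{9} \cdot 2 \cdot 329\right) = 1099 \left(-32599 + \frac{658}{9}\right) = 1099 \left(- \frac{292733}{9}\right) = - \frac{321713567}{9}$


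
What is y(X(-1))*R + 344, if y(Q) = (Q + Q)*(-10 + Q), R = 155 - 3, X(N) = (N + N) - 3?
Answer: 23144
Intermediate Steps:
X(N) = -3 + 2*N (X(N) = 2*N - 3 = -3 + 2*N)
R = 152
y(Q) = 2*Q*(-10 + Q) (y(Q) = (2*Q)*(-10 + Q) = 2*Q*(-10 + Q))
y(X(-1))*R + 344 = (2*(-3 + 2*(-1))*(-10 + (-3 + 2*(-1))))*152 + 344 = (2*(-3 - 2)*(-10 + (-3 - 2)))*152 + 344 = (2*(-5)*(-10 - 5))*152 + 344 = (2*(-5)*(-15))*152 + 344 = 150*152 + 344 = 22800 + 344 = 23144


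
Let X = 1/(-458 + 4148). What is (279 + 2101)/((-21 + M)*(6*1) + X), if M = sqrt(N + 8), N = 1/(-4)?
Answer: -4083187285800/212369381821 - 97218954000*sqrt(31)/212369381821 ≈ -21.776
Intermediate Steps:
N = -1/4 ≈ -0.25000
X = 1/3690 ≈ 0.00027100
M = sqrt(31)/2 (M = sqrt(-1/4 + 8) = sqrt(31/4) = sqrt(31)/2 ≈ 2.7839)
(279 + 2101)/((-21 + M)*(6*1) + X) = (279 + 2101)/((-21 + sqrt(31)/2)*(6*1) + 1/3690) = 2380/((-21 + sqrt(31)/2)*6 + 1/3690) = 2380/((-126 + 3*sqrt(31)) + 1/3690) = 2380/(-464939/3690 + 3*sqrt(31))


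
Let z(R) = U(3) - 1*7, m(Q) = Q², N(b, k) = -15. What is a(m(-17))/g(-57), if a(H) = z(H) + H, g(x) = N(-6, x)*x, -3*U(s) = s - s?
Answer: 94/285 ≈ 0.32982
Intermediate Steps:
U(s) = 0 (U(s) = -(s - s)/3 = -⅓*0 = 0)
z(R) = -7 (z(R) = 0 - 1*7 = 0 - 7 = -7)
g(x) = -15*x
a(H) = -7 + H
a(m(-17))/g(-57) = (-7 + (-17)²)/((-15*(-57))) = (-7 + 289)/855 = 282*(1/855) = 94/285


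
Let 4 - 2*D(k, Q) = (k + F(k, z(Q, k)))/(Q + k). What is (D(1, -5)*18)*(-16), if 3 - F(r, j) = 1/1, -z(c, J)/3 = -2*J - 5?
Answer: -684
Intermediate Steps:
z(c, J) = 15 + 6*J (z(c, J) = -3*(-2*J - 5) = -3*(-5 - 2*J) = 15 + 6*J)
F(r, j) = 2 (F(r, j) = 3 - 1/1 = 3 - 1*1 = 3 - 1 = 2)
D(k, Q) = 2 - (2 + k)/(2*(Q + k)) (D(k, Q) = 2 - (k + 2)/(2*(Q + k)) = 2 - (2 + k)/(2*(Q + k)))
(D(1, -5)*18)*(-16) = (((-1 + 2*(-5) + (3/2)*1)/(-5 + 1))*18)*(-16) = (((-1 - 10 + 3/2)/(-4))*18)*(-16) = (-¼*(-19/2)*18)*(-16) = ((19/8)*18)*(-16) = (171/4)*(-16) = -684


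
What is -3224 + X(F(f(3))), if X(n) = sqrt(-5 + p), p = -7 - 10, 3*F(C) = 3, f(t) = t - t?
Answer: -3224 + I*sqrt(22) ≈ -3224.0 + 4.6904*I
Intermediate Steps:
f(t) = 0
F(C) = 1 (F(C) = (1/3)*3 = 1)
p = -17
X(n) = I*sqrt(22) (X(n) = sqrt(-5 - 17) = sqrt(-22) = I*sqrt(22))
-3224 + X(F(f(3))) = -3224 + I*sqrt(22)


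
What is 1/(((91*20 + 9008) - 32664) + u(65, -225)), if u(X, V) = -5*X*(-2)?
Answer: -1/21186 ≈ -4.7201e-5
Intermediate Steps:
u(X, V) = 10*X
1/(((91*20 + 9008) - 32664) + u(65, -225)) = 1/(((91*20 + 9008) - 32664) + 10*65) = 1/(((1820 + 9008) - 32664) + 650) = 1/((10828 - 32664) + 650) = 1/(-21836 + 650) = 1/(-21186) = -1/21186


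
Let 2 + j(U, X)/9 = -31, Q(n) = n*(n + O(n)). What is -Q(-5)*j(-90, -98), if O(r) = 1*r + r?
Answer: 22275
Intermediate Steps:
O(r) = 2*r (O(r) = r + r = 2*r)
Q(n) = 3*n² (Q(n) = n*(n + 2*n) = n*(3*n) = 3*n²)
j(U, X) = -297 (j(U, X) = -18 + 9*(-31) = -18 - 279 = -297)
-Q(-5)*j(-90, -98) = -3*(-5)²*(-297) = -3*25*(-297) = -75*(-297) = -1*(-22275) = 22275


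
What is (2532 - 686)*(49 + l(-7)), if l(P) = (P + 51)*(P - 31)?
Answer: -2996058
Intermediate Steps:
l(P) = (-31 + P)*(51 + P) (l(P) = (51 + P)*(-31 + P) = (-31 + P)*(51 + P))
(2532 - 686)*(49 + l(-7)) = (2532 - 686)*(49 + (-1581 + (-7)**2 + 20*(-7))) = 1846*(49 + (-1581 + 49 - 140)) = 1846*(49 - 1672) = 1846*(-1623) = -2996058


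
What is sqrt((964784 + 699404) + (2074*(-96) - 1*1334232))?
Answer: 2*sqrt(32713) ≈ 361.73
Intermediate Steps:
sqrt((964784 + 699404) + (2074*(-96) - 1*1334232)) = sqrt(1664188 + (-199104 - 1334232)) = sqrt(1664188 - 1533336) = sqrt(130852) = 2*sqrt(32713)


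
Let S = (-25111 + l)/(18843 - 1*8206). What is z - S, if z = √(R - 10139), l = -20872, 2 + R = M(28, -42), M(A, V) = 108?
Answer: 45983/10637 + I*√10033 ≈ 4.3229 + 100.16*I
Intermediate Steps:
R = 106 (R = -2 + 108 = 106)
S = -45983/10637 (S = (-25111 - 20872)/(18843 - 1*8206) = -45983/(18843 - 8206) = -45983/10637 ≈ -4.3229)
z = I*√10033 (z = √(106 - 10139) = √(-10033) = I*√10033 ≈ 100.16*I)
z - S = I*√10033 - 1*(-45983/10637) = I*√10033 + 45983/10637 = 45983/10637 + I*√10033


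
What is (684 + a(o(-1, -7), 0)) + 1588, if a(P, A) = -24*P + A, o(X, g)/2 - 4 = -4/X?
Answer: 1888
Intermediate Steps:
o(X, g) = 8 - 8/X (o(X, g) = 8 + 2*(-4/X) = 8 - 8/X)
a(P, A) = A - 24*P
(684 + a(o(-1, -7), 0)) + 1588 = (684 + (0 - 24*(8 - 8/(-1)))) + 1588 = (684 + (0 - 24*(8 - 8*(-1)))) + 1588 = (684 + (0 - 24*(8 + 8))) + 1588 = (684 + (0 - 24*16)) + 1588 = (684 + (0 - 384)) + 1588 = (684 - 384) + 1588 = 300 + 1588 = 1888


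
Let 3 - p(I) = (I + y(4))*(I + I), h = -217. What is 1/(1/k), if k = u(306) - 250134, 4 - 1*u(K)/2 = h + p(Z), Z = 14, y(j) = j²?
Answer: -248018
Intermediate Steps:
p(I) = 3 - 2*I*(16 + I) (p(I) = 3 - (I + 4²)*(I + I) = 3 - (I + 16)*2*I = 3 - (16 + I)*2*I = 3 - 2*I*(16 + I))
u(K) = 2116 (u(K) = 8 - 2*(-217 + (3 - 32*14 - 2*14²)) = 8 - 2*(-217 + (3 - 448 - 2*196)) = 8 - 2*(-217 + (3 - 448 - 392)) = 8 - 2*(-217 - 837) = 8 - 2*(-1054) = 8 + 2108 = 2116)
k = -248018 (k = 2116 - 250134 = -248018)
1/(1/k) = 1/(1/(-248018)) = 1/(-1/248018) = -248018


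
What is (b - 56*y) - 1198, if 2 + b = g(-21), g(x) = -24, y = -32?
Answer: 568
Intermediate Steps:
b = -26 (b = -2 - 24 = -26)
(b - 56*y) - 1198 = (-26 - 56*(-32)) - 1198 = (-26 + 1792) - 1198 = 1766 - 1198 = 568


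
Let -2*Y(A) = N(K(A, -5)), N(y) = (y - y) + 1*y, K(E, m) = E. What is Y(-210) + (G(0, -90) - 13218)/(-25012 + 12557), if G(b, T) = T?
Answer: 1321083/12455 ≈ 106.07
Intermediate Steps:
N(y) = y (N(y) = 0 + y = y)
Y(A) = -A/2
Y(-210) + (G(0, -90) - 13218)/(-25012 + 12557) = -½*(-210) + (-90 - 13218)/(-25012 + 12557) = 105 - 13308/(-12455) = 105 - 13308*(-1/12455) = 105 + 13308/12455 = 1321083/12455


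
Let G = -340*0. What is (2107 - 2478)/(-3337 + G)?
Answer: 371/3337 ≈ 0.11118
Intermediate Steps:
G = 0
(2107 - 2478)/(-3337 + G) = (2107 - 2478)/(-3337 + 0) = -371/(-3337) = -371*(-1/3337) = 371/3337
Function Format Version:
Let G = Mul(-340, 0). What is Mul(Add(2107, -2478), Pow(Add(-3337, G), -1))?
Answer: Rational(371, 3337) ≈ 0.11118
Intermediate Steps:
G = 0
Mul(Add(2107, -2478), Pow(Add(-3337, G), -1)) = Mul(Add(2107, -2478), Pow(Add(-3337, 0), -1)) = Mul(-371, Pow(-3337, -1)) = Mul(-371, Rational(-1, 3337)) = Rational(371, 3337)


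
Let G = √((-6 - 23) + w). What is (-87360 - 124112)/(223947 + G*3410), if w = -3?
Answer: -47358519984/50524358009 + 2884478080*I*√2/50524358009 ≈ -0.93734 + 0.080739*I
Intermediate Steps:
G = 4*I*√2 (G = √((-6 - 23) - 3) = √(-29 - 3) = √(-32) = 4*I*√2 ≈ 5.6569*I)
(-87360 - 124112)/(223947 + G*3410) = (-87360 - 124112)/(223947 + (4*I*√2)*3410) = -211472/(223947 + 13640*I*√2)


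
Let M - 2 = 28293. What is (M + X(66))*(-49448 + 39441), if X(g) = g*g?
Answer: -326738557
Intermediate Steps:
M = 28295 (M = 2 + 28293 = 28295)
X(g) = g**2
(M + X(66))*(-49448 + 39441) = (28295 + 66**2)*(-49448 + 39441) = (28295 + 4356)*(-10007) = 32651*(-10007) = -326738557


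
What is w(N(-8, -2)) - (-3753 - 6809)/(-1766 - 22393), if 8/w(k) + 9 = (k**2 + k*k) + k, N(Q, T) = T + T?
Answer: -7406/459021 ≈ -0.016134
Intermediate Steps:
N(Q, T) = 2*T
w(k) = 8/(-9 + k + 2*k**2) (w(k) = 8/(-9 + ((k**2 + k*k) + k)) = 8/(-9 + ((k**2 + k**2) + k)) = 8/(-9 + (2*k**2 + k)) = 8/(-9 + (k + 2*k**2)) = 8/(-9 + k + 2*k**2))
w(N(-8, -2)) - (-3753 - 6809)/(-1766 - 22393) = 8/(-9 + 2*(-2) + 2*(2*(-2))**2) - (-3753 - 6809)/(-1766 - 22393) = 8/(-9 - 4 + 2*(-4)**2) - (-10562)/(-24159) = 8/(-9 - 4 + 2*16) - (-10562)*(-1)/24159 = 8/(-9 - 4 + 32) - 1*10562/24159 = 8/19 - 10562/24159 = -7406/459021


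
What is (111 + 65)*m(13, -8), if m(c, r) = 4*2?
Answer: 1408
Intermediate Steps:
m(c, r) = 8
(111 + 65)*m(13, -8) = (111 + 65)*8 = 176*8 = 1408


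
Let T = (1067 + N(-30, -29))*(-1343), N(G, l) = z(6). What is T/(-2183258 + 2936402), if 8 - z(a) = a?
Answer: -1435667/753144 ≈ -1.9062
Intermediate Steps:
z(a) = 8 - a
N(G, l) = 2 (N(G, l) = 8 - 1*6 = 8 - 6 = 2)
T = -1435667 (T = (1067 + 2)*(-1343) = 1069*(-1343) = -1435667)
T/(-2183258 + 2936402) = -1435667/(-2183258 + 2936402) = -1435667/753144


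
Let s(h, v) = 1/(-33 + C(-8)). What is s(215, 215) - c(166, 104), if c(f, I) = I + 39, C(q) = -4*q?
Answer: -144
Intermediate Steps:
c(f, I) = 39 + I
s(h, v) = -1 (s(h, v) = 1/(-33 - 4*(-8)) = 1/(-33 + 32) = 1/(-1) = -1)
s(215, 215) - c(166, 104) = -1 - (39 + 104) = -1 - 1*143 = -1 - 143 = -144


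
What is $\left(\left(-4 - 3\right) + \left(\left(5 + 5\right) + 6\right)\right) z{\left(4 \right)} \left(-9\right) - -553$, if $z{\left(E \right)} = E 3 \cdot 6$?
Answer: $-5279$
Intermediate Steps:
$z{\left(E \right)} = 18 E$ ($z{\left(E \right)} = 3 E 6 = 18 E$)
$\left(\left(-4 - 3\right) + \left(\left(5 + 5\right) + 6\right)\right) z{\left(4 \right)} \left(-9\right) - -553 = \left(\left(-4 - 3\right) + \left(\left(5 + 5\right) + 6\right)\right) 18 \cdot 4 \left(-9\right) - -553 = \left(-7 + \left(10 + 6\right)\right) 72 \left(-9\right) + 553 = \left(-7 + 16\right) 72 \left(-9\right) + 553 = 9 \cdot 72 \left(-9\right) + 553 = 648 \left(-9\right) + 553 = -5832 + 553 = -5279$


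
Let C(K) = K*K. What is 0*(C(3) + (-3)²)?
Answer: 0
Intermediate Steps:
C(K) = K²
0*(C(3) + (-3)²) = 0*(3² + (-3)²) = 0*(9 + 9) = 0*18 = 0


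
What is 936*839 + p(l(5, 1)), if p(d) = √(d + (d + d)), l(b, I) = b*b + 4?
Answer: 785304 + √87 ≈ 7.8531e+5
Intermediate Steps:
l(b, I) = 4 + b² (l(b, I) = b² + 4 = 4 + b²)
p(d) = √3*√d (p(d) = √(d + 2*d) = √(3*d) = √3*√d)
936*839 + p(l(5, 1)) = 936*839 + √3*√(4 + 5²) = 785304 + √3*√(4 + 25) = 785304 + √3*√29 = 785304 + √87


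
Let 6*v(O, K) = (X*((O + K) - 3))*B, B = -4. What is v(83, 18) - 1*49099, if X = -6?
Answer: -48707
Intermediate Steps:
v(O, K) = -12 + 4*K + 4*O (v(O, K) = (-6*((O + K) - 3)*(-4))/6 = (-6*((K + O) - 3)*(-4))/6 = (-6*(-3 + K + O)*(-4))/6 = ((18 - 6*K - 6*O)*(-4))/6 = (-72 + 24*K + 24*O)/6 = -12 + 4*K + 4*O)
v(83, 18) - 1*49099 = (-12 + 4*18 + 4*83) - 1*49099 = (-12 + 72 + 332) - 49099 = 392 - 49099 = -48707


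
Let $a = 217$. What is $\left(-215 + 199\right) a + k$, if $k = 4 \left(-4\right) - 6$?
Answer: $-3494$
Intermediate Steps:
$k = -22$ ($k = -16 - 6 = -22$)
$\left(-215 + 199\right) a + k = \left(-215 + 199\right) 217 - 22 = \left(-16\right) 217 - 22 = -3472 - 22 = -3494$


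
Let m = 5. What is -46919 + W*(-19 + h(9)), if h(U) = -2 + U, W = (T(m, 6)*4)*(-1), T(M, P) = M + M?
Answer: -46439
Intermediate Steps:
T(M, P) = 2*M
W = -40 (W = ((2*5)*4)*(-1) = (10*4)*(-1) = 40*(-1) = -40)
-46919 + W*(-19 + h(9)) = -46919 - 40*(-19 + (-2 + 9)) = -46919 - 40*(-19 + 7) = -46919 - 40*(-12) = -46919 + 480 = -46439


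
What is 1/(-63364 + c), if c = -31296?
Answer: -1/94660 ≈ -1.0564e-5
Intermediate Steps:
1/(-63364 + c) = 1/(-63364 - 31296) = 1/(-94660) = -1/94660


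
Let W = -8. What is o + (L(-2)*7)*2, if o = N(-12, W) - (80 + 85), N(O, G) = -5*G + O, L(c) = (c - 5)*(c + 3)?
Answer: -235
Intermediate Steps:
L(c) = (-5 + c)*(3 + c)
N(O, G) = O - 5*G
o = -137 (o = (-12 - 5*(-8)) - (80 + 85) = (-12 + 40) - 1*165 = 28 - 165 = -137)
o + (L(-2)*7)*2 = -137 + ((-15 + (-2)² - 2*(-2))*7)*2 = -137 + ((-15 + 4 + 4)*7)*2 = -137 - 7*7*2 = -137 - 49*2 = -137 - 98 = -235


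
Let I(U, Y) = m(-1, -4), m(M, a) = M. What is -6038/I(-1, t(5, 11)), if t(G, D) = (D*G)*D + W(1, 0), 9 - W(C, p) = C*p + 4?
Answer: 6038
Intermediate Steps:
W(C, p) = 5 - C*p (W(C, p) = 9 - (C*p + 4) = 9 - (4 + C*p) = 9 + (-4 - C*p) = 5 - C*p)
t(G, D) = 5 + G*D**2 (t(G, D) = (D*G)*D + (5 - 1*1*0) = G*D**2 + (5 + 0) = G*D**2 + 5 = 5 + G*D**2)
I(U, Y) = -1
-6038/I(-1, t(5, 11)) = -6038/(-1) = -6038*(-1) = 6038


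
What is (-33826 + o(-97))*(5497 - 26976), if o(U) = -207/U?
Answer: 70470773285/97 ≈ 7.2650e+8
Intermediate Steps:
(-33826 + o(-97))*(5497 - 26976) = (-33826 - 207/(-97))*(5497 - 26976) = (-33826 - 207*(-1/97))*(-21479) = (-33826 + 207/97)*(-21479) = -3280915/97*(-21479) = 70470773285/97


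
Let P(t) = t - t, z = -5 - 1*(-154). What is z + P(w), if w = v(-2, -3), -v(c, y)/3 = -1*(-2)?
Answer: 149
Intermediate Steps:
z = 149 (z = -5 + 154 = 149)
v(c, y) = -6 (v(c, y) = -(-3)*(-2) = -3*2 = -6)
w = -6
P(t) = 0
z + P(w) = 149 + 0 = 149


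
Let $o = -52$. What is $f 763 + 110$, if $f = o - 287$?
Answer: $-258547$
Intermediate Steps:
$f = -339$ ($f = -52 - 287 = -339$)
$f 763 + 110 = \left(-339\right) 763 + 110 = -258657 + 110 = -258547$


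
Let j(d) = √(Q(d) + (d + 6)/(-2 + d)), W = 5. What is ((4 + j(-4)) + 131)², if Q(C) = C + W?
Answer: (405 + √6)²/9 ≈ 18446.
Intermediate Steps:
Q(C) = 5 + C (Q(C) = C + 5 = 5 + C)
j(d) = √(5 + d + (6 + d)/(-2 + d)) (j(d) = √((5 + d) + (d + 6)/(-2 + d)) = √((5 + d) + (6 + d)/(-2 + d)) = √(5 + d + (6 + d)/(-2 + d)))
((4 + j(-4)) + 131)² = ((4 + √((-4 + (-4)² + 4*(-4))/(-2 - 4))) + 131)² = ((4 + √((-4 + 16 - 16)/(-6))) + 131)² = ((4 + √(-⅙*(-4))) + 131)² = ((4 + √(⅔)) + 131)² = ((4 + √6/3) + 131)² = (135 + √6/3)²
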